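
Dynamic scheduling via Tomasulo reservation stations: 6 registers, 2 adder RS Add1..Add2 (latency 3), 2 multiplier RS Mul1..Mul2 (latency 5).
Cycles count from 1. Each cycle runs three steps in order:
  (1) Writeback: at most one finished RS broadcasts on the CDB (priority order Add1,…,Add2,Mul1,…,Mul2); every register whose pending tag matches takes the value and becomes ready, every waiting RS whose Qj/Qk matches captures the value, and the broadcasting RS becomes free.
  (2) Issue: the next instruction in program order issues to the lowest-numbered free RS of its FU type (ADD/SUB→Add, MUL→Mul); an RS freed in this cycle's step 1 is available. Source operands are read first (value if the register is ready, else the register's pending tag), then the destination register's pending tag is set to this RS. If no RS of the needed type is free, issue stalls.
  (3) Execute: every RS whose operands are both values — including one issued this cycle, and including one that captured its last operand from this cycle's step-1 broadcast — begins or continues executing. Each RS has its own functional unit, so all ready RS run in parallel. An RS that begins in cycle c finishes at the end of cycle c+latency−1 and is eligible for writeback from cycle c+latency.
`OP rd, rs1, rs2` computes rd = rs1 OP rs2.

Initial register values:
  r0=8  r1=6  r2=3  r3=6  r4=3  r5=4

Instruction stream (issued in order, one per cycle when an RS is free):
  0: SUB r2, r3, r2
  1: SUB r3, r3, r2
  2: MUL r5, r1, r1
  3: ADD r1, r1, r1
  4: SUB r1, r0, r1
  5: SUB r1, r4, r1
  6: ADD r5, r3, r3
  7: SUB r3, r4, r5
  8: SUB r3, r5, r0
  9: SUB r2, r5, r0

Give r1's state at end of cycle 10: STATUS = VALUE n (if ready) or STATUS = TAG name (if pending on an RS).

STATUS = TAG Add2

c1: issue SUB r2<-Add1 | r0:8,r1:6,r2:Add1,r3:6,r4:3,r5:4
c2: issue SUB r3<-Add2 | r0:8,r1:6,r2:Add1,r3:Add2,r4:3,r5:4
c3: issue MUL r5<-Mul1 | r0:8,r1:6,r2:Add1,r3:Add2,r4:3,r5:Mul1
c4: CDB Add1=3; issue ADD r1<-Add1 | r0:8,r1:Add1,r2:3,r3:Add2,r4:3,r5:Mul1
c5: stall | r0:8,r1:Add1,r2:3,r3:Add2,r4:3,r5:Mul1
c6: stall | r0:8,r1:Add1,r2:3,r3:Add2,r4:3,r5:Mul1
c7: CDB Add1=12; issue SUB r1<-Add1 | r0:8,r1:Add1,r2:3,r3:Add2,r4:3,r5:Mul1
c8: CDB Add2=3; issue SUB r1<-Add2 | r0:8,r1:Add2,r2:3,r3:3,r4:3,r5:Mul1
c9: CDB Mul1=36; stall | r0:8,r1:Add2,r2:3,r3:3,r4:3,r5:36
c10: CDB Add1=-4; issue ADD r5<-Add1 | r0:8,r1:Add2,r2:3,r3:3,r4:3,r5:Add1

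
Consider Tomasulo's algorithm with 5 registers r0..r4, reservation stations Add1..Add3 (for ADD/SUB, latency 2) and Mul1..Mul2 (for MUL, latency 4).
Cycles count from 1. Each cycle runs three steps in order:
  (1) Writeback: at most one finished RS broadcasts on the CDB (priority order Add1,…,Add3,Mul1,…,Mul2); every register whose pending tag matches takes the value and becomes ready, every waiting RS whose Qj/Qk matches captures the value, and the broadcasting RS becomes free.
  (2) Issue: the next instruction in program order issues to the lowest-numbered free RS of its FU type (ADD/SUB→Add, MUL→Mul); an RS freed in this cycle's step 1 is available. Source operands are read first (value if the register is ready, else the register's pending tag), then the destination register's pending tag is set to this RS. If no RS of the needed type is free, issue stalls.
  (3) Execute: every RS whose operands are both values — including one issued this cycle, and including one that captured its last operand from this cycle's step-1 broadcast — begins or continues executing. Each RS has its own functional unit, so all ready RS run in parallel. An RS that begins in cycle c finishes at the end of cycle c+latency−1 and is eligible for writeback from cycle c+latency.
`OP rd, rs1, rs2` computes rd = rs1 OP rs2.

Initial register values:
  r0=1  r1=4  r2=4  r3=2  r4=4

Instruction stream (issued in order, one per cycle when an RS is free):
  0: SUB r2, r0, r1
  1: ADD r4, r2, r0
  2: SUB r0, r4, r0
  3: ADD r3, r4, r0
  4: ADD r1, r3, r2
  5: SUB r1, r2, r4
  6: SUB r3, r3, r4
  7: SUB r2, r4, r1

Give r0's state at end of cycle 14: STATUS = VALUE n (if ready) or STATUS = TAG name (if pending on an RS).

  c1: issue SUB r2<-Add1  regs: r0:1,r1:4,r2:Add1,r3:2,r4:4
  c2: issue ADD r4<-Add2  regs: r0:1,r1:4,r2:Add1,r3:2,r4:Add2
  c3: CDB Add1=-3; issue SUB r0<-Add1  regs: r0:Add1,r1:4,r2:-3,r3:2,r4:Add2
  c4: issue ADD r3<-Add3  regs: r0:Add1,r1:4,r2:-3,r3:Add3,r4:Add2
  c5: CDB Add2=-2; issue ADD r1<-Add2  regs: r0:Add1,r1:Add2,r2:-3,r3:Add3,r4:-2
  c6: stall  regs: r0:Add1,r1:Add2,r2:-3,r3:Add3,r4:-2
  c7: CDB Add1=-3; issue SUB r1<-Add1  regs: r0:-3,r1:Add1,r2:-3,r3:Add3,r4:-2
  c8: stall  regs: r0:-3,r1:Add1,r2:-3,r3:Add3,r4:-2
  c9: CDB Add1=-1; issue SUB r3<-Add1  regs: r0:-3,r1:-1,r2:-3,r3:Add1,r4:-2
  c10: CDB Add3=-5; issue SUB r2<-Add3  regs: r0:-3,r1:-1,r2:Add3,r3:Add1,r4:-2
  c11: -  regs: r0:-3,r1:-1,r2:Add3,r3:Add1,r4:-2
  c12: CDB Add1=-3  regs: r0:-3,r1:-1,r2:Add3,r3:-3,r4:-2
  c13: CDB Add2=-8  regs: r0:-3,r1:-1,r2:Add3,r3:-3,r4:-2
  c14: CDB Add3=-1  regs: r0:-3,r1:-1,r2:-1,r3:-3,r4:-2

STATUS = VALUE -3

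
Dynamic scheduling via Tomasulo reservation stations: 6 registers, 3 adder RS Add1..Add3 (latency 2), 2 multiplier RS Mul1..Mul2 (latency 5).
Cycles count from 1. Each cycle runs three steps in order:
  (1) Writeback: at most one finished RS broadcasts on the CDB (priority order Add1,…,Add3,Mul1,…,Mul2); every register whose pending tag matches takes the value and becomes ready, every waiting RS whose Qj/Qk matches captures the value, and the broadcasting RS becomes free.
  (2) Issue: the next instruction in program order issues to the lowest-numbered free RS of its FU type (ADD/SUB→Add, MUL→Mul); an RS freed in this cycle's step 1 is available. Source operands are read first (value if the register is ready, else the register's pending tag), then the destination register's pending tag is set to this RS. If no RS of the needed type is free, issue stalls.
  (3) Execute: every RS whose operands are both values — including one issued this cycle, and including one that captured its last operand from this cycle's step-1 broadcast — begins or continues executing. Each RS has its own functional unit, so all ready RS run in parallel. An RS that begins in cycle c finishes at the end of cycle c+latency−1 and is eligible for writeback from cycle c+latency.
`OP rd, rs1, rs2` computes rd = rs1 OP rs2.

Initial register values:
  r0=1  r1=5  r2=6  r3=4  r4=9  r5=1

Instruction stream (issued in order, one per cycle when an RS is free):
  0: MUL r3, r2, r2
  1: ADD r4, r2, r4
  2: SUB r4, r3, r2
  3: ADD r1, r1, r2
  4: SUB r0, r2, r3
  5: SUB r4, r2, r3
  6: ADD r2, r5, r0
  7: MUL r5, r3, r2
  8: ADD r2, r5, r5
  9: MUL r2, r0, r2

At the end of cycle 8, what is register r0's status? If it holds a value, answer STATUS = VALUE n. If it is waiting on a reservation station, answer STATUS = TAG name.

cycle 1: issue MUL r3<-Mul1 // r0:1,r1:5,r2:6,r3:Mul1,r4:9,r5:1
cycle 2: issue ADD r4<-Add1 // r0:1,r1:5,r2:6,r3:Mul1,r4:Add1,r5:1
cycle 3: issue SUB r4<-Add2 // r0:1,r1:5,r2:6,r3:Mul1,r4:Add2,r5:1
cycle 4: CDB Add1=15; issue ADD r1<-Add1 // r0:1,r1:Add1,r2:6,r3:Mul1,r4:Add2,r5:1
cycle 5: issue SUB r0<-Add3 // r0:Add3,r1:Add1,r2:6,r3:Mul1,r4:Add2,r5:1
cycle 6: CDB Add1=11; issue SUB r4<-Add1 // r0:Add3,r1:11,r2:6,r3:Mul1,r4:Add1,r5:1
cycle 7: CDB Mul1=36; stall // r0:Add3,r1:11,r2:6,r3:36,r4:Add1,r5:1
cycle 8: stall // r0:Add3,r1:11,r2:6,r3:36,r4:Add1,r5:1

STATUS = TAG Add3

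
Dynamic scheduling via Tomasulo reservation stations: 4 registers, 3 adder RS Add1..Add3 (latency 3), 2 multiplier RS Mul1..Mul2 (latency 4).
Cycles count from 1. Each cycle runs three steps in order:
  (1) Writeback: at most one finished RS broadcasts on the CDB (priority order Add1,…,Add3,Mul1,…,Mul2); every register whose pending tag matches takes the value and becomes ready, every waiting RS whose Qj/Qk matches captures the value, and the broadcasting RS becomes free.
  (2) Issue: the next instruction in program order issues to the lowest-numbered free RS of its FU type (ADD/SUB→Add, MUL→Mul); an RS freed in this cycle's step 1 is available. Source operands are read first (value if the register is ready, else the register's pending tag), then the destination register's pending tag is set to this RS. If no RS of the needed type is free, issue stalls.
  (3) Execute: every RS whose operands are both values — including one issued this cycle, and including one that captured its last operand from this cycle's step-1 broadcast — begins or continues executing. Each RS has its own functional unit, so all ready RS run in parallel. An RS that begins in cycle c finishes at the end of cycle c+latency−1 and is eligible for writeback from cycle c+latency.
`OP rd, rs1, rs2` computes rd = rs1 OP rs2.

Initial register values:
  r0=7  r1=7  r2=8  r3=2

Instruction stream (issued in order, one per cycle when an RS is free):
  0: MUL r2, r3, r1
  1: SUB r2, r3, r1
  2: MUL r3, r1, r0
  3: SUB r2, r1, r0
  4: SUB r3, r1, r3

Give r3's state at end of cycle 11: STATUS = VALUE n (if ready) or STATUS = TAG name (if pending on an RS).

  c1: issue MUL r2<-Mul1  regs: r0:7,r1:7,r2:Mul1,r3:2
  c2: issue SUB r2<-Add1  regs: r0:7,r1:7,r2:Add1,r3:2
  c3: issue MUL r3<-Mul2  regs: r0:7,r1:7,r2:Add1,r3:Mul2
  c4: issue SUB r2<-Add2  regs: r0:7,r1:7,r2:Add2,r3:Mul2
  c5: CDB Add1=-5; issue SUB r3<-Add1  regs: r0:7,r1:7,r2:Add2,r3:Add1
  c6: CDB Mul1=14  regs: r0:7,r1:7,r2:Add2,r3:Add1
  c7: CDB Add2=0  regs: r0:7,r1:7,r2:0,r3:Add1
  c8: CDB Mul2=49  regs: r0:7,r1:7,r2:0,r3:Add1
  c9: -  regs: r0:7,r1:7,r2:0,r3:Add1
  c10: -  regs: r0:7,r1:7,r2:0,r3:Add1
  c11: CDB Add1=-42  regs: r0:7,r1:7,r2:0,r3:-42

STATUS = VALUE -42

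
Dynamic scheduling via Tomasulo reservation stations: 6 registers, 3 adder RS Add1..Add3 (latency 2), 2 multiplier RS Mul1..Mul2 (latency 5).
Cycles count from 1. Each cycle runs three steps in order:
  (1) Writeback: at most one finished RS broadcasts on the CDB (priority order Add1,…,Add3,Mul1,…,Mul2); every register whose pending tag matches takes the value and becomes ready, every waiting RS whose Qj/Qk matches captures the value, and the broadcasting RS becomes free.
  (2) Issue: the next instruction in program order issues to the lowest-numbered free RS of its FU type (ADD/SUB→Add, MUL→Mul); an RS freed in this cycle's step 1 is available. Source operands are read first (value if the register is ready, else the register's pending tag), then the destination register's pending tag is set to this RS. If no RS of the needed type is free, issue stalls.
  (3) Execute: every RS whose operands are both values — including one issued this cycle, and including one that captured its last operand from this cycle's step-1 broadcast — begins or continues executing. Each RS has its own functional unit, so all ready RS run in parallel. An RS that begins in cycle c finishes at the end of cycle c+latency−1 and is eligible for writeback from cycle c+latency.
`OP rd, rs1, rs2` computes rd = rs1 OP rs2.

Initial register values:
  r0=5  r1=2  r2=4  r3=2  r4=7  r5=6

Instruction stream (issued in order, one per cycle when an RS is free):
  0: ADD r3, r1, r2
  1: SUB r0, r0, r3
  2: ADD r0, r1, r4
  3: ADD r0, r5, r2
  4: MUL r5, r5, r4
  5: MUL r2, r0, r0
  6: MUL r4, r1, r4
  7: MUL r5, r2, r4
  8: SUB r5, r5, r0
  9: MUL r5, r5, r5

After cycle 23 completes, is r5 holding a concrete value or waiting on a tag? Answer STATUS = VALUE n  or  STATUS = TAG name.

  c1: issue ADD r3<-Add1  regs: r0:5,r1:2,r2:4,r3:Add1,r4:7,r5:6
  c2: issue SUB r0<-Add2  regs: r0:Add2,r1:2,r2:4,r3:Add1,r4:7,r5:6
  c3: CDB Add1=6; issue ADD r0<-Add1  regs: r0:Add1,r1:2,r2:4,r3:6,r4:7,r5:6
  c4: issue ADD r0<-Add3  regs: r0:Add3,r1:2,r2:4,r3:6,r4:7,r5:6
  c5: CDB Add1=9; issue MUL r5<-Mul1  regs: r0:Add3,r1:2,r2:4,r3:6,r4:7,r5:Mul1
  c6: CDB Add2=-1; issue MUL r2<-Mul2  regs: r0:Add3,r1:2,r2:Mul2,r3:6,r4:7,r5:Mul1
  c7: CDB Add3=10; stall  regs: r0:10,r1:2,r2:Mul2,r3:6,r4:7,r5:Mul1
  c8: stall  regs: r0:10,r1:2,r2:Mul2,r3:6,r4:7,r5:Mul1
  c9: stall  regs: r0:10,r1:2,r2:Mul2,r3:6,r4:7,r5:Mul1
  c10: CDB Mul1=42; issue MUL r4<-Mul1  regs: r0:10,r1:2,r2:Mul2,r3:6,r4:Mul1,r5:42
  c11: stall  regs: r0:10,r1:2,r2:Mul2,r3:6,r4:Mul1,r5:42
  c12: CDB Mul2=100; issue MUL r5<-Mul2  regs: r0:10,r1:2,r2:100,r3:6,r4:Mul1,r5:Mul2
  c13: issue SUB r5<-Add1  regs: r0:10,r1:2,r2:100,r3:6,r4:Mul1,r5:Add1
  c14: stall  regs: r0:10,r1:2,r2:100,r3:6,r4:Mul1,r5:Add1
  c15: CDB Mul1=14; issue MUL r5<-Mul1  regs: r0:10,r1:2,r2:100,r3:6,r4:14,r5:Mul1
  c16: -  regs: r0:10,r1:2,r2:100,r3:6,r4:14,r5:Mul1
  c17: -  regs: r0:10,r1:2,r2:100,r3:6,r4:14,r5:Mul1
  c18: -  regs: r0:10,r1:2,r2:100,r3:6,r4:14,r5:Mul1
  c19: -  regs: r0:10,r1:2,r2:100,r3:6,r4:14,r5:Mul1
  c20: CDB Mul2=1400  regs: r0:10,r1:2,r2:100,r3:6,r4:14,r5:Mul1
  c21: -  regs: r0:10,r1:2,r2:100,r3:6,r4:14,r5:Mul1
  c22: CDB Add1=1390  regs: r0:10,r1:2,r2:100,r3:6,r4:14,r5:Mul1
  c23: -  regs: r0:10,r1:2,r2:100,r3:6,r4:14,r5:Mul1

STATUS = TAG Mul1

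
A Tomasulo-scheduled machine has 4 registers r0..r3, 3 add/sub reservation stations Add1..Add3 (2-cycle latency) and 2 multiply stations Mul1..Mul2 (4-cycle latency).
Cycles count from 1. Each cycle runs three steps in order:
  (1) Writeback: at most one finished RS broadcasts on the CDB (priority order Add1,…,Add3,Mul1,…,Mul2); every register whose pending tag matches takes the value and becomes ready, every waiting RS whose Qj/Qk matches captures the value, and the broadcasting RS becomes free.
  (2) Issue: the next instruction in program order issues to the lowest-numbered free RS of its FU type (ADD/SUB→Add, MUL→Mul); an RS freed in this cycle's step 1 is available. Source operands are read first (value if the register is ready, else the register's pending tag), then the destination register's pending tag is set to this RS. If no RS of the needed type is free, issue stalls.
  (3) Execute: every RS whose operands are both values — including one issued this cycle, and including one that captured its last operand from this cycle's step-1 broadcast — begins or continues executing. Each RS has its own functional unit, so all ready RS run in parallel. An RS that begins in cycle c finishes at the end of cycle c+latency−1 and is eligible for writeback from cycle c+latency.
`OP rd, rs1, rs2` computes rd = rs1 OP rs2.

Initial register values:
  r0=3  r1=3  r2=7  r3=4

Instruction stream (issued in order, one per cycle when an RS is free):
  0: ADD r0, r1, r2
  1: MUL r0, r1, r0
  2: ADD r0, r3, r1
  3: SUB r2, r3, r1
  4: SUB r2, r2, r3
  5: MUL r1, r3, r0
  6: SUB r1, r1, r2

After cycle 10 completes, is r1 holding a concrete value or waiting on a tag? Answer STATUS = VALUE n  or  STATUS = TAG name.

STATUS = TAG Add2

cycle 1: issue ADD r0<-Add1 // r0:Add1,r1:3,r2:7,r3:4
cycle 2: issue MUL r0<-Mul1 // r0:Mul1,r1:3,r2:7,r3:4
cycle 3: CDB Add1=10; issue ADD r0<-Add1 // r0:Add1,r1:3,r2:7,r3:4
cycle 4: issue SUB r2<-Add2 // r0:Add1,r1:3,r2:Add2,r3:4
cycle 5: CDB Add1=7; issue SUB r2<-Add1 // r0:7,r1:3,r2:Add1,r3:4
cycle 6: CDB Add2=1; issue MUL r1<-Mul2 // r0:7,r1:Mul2,r2:Add1,r3:4
cycle 7: CDB Mul1=30; issue SUB r1<-Add2 // r0:7,r1:Add2,r2:Add1,r3:4
cycle 8: CDB Add1=-3 // r0:7,r1:Add2,r2:-3,r3:4
cycle 9: - // r0:7,r1:Add2,r2:-3,r3:4
cycle 10: CDB Mul2=28 // r0:7,r1:Add2,r2:-3,r3:4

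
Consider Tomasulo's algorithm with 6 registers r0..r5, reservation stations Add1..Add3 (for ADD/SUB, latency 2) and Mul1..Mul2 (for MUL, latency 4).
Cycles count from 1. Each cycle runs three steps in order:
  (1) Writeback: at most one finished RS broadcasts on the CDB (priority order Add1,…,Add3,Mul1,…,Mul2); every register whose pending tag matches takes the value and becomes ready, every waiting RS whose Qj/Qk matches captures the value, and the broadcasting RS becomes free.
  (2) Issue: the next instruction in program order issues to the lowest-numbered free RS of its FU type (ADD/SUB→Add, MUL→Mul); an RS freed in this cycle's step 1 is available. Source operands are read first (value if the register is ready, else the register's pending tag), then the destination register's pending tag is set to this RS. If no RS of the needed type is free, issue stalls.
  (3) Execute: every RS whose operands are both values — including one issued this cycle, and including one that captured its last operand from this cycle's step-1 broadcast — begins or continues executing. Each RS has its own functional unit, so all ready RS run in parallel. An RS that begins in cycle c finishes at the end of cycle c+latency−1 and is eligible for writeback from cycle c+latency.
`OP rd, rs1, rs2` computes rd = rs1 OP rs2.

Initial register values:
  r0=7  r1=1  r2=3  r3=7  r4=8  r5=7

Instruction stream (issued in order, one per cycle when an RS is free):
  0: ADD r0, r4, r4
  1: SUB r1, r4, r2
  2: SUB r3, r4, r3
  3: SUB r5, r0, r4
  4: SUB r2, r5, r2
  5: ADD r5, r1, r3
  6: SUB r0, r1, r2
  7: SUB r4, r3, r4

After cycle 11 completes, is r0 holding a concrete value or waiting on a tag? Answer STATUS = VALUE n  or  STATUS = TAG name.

STATUS = VALUE 0

cycle 1: issue ADD r0<-Add1 // r0:Add1,r1:1,r2:3,r3:7,r4:8,r5:7
cycle 2: issue SUB r1<-Add2 // r0:Add1,r1:Add2,r2:3,r3:7,r4:8,r5:7
cycle 3: CDB Add1=16; issue SUB r3<-Add1 // r0:16,r1:Add2,r2:3,r3:Add1,r4:8,r5:7
cycle 4: CDB Add2=5; issue SUB r5<-Add2 // r0:16,r1:5,r2:3,r3:Add1,r4:8,r5:Add2
cycle 5: CDB Add1=1; issue SUB r2<-Add1 // r0:16,r1:5,r2:Add1,r3:1,r4:8,r5:Add2
cycle 6: CDB Add2=8; issue ADD r5<-Add2 // r0:16,r1:5,r2:Add1,r3:1,r4:8,r5:Add2
cycle 7: issue SUB r0<-Add3 // r0:Add3,r1:5,r2:Add1,r3:1,r4:8,r5:Add2
cycle 8: CDB Add1=5; issue SUB r4<-Add1 // r0:Add3,r1:5,r2:5,r3:1,r4:Add1,r5:Add2
cycle 9: CDB Add2=6 // r0:Add3,r1:5,r2:5,r3:1,r4:Add1,r5:6
cycle 10: CDB Add1=-7 // r0:Add3,r1:5,r2:5,r3:1,r4:-7,r5:6
cycle 11: CDB Add3=0 // r0:0,r1:5,r2:5,r3:1,r4:-7,r5:6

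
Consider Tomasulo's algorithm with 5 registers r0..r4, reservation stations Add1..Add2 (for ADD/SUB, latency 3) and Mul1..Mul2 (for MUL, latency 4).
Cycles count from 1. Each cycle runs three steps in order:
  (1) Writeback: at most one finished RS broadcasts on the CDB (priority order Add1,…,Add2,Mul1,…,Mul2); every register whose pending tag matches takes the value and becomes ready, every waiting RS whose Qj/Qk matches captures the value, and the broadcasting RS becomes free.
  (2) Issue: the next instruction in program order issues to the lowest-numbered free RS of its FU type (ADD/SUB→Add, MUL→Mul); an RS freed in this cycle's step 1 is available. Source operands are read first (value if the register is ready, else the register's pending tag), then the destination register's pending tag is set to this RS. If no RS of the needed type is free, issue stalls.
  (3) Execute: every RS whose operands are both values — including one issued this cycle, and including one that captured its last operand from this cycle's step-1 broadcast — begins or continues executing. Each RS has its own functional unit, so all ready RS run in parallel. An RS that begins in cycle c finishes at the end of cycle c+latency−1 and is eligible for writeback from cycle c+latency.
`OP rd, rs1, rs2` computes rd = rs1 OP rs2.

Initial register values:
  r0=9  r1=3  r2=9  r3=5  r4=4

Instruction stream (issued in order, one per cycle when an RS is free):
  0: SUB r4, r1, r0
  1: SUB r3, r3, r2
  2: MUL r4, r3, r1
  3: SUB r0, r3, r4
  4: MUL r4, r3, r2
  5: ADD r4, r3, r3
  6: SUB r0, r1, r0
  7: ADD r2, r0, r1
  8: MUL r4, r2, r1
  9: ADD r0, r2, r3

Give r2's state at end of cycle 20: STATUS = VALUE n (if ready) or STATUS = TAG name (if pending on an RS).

STATUS = VALUE -2

  c1: issue SUB r4<-Add1  regs: r0:9,r1:3,r2:9,r3:5,r4:Add1
  c2: issue SUB r3<-Add2  regs: r0:9,r1:3,r2:9,r3:Add2,r4:Add1
  c3: issue MUL r4<-Mul1  regs: r0:9,r1:3,r2:9,r3:Add2,r4:Mul1
  c4: CDB Add1=-6; issue SUB r0<-Add1  regs: r0:Add1,r1:3,r2:9,r3:Add2,r4:Mul1
  c5: CDB Add2=-4; issue MUL r4<-Mul2  regs: r0:Add1,r1:3,r2:9,r3:-4,r4:Mul2
  c6: issue ADD r4<-Add2  regs: r0:Add1,r1:3,r2:9,r3:-4,r4:Add2
  c7: stall  regs: r0:Add1,r1:3,r2:9,r3:-4,r4:Add2
  c8: stall  regs: r0:Add1,r1:3,r2:9,r3:-4,r4:Add2
  c9: CDB Add2=-8; issue SUB r0<-Add2  regs: r0:Add2,r1:3,r2:9,r3:-4,r4:-8
  c10: CDB Mul1=-12; stall  regs: r0:Add2,r1:3,r2:9,r3:-4,r4:-8
  c11: CDB Mul2=-36; stall  regs: r0:Add2,r1:3,r2:9,r3:-4,r4:-8
  c12: stall  regs: r0:Add2,r1:3,r2:9,r3:-4,r4:-8
  c13: CDB Add1=8; issue ADD r2<-Add1  regs: r0:Add2,r1:3,r2:Add1,r3:-4,r4:-8
  c14: issue MUL r4<-Mul1  regs: r0:Add2,r1:3,r2:Add1,r3:-4,r4:Mul1
  c15: stall  regs: r0:Add2,r1:3,r2:Add1,r3:-4,r4:Mul1
  c16: CDB Add2=-5; issue ADD r0<-Add2  regs: r0:Add2,r1:3,r2:Add1,r3:-4,r4:Mul1
  c17: -  regs: r0:Add2,r1:3,r2:Add1,r3:-4,r4:Mul1
  c18: -  regs: r0:Add2,r1:3,r2:Add1,r3:-4,r4:Mul1
  c19: CDB Add1=-2  regs: r0:Add2,r1:3,r2:-2,r3:-4,r4:Mul1
  c20: -  regs: r0:Add2,r1:3,r2:-2,r3:-4,r4:Mul1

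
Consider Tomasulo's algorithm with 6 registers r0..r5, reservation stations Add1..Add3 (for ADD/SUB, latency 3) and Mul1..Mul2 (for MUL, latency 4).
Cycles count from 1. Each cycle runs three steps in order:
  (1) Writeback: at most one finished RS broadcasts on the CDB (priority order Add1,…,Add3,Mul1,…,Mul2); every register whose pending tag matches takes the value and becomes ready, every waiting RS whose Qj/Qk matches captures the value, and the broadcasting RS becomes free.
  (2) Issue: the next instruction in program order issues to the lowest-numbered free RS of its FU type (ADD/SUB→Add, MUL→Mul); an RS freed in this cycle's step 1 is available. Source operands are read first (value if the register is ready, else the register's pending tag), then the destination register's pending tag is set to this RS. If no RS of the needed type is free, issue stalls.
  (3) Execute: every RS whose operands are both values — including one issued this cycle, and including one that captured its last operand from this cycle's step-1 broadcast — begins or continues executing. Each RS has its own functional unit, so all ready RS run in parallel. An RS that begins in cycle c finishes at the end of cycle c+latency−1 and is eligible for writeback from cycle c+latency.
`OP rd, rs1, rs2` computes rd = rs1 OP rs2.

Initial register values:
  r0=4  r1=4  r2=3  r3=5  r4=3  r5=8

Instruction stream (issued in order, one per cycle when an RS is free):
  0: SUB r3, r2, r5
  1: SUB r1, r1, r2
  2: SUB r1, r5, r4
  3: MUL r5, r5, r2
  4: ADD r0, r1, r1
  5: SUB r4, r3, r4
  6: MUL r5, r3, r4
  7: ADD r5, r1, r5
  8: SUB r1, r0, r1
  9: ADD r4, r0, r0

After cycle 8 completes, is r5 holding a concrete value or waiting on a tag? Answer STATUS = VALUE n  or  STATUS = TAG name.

c1: issue SUB r3<-Add1 | r0:4,r1:4,r2:3,r3:Add1,r4:3,r5:8
c2: issue SUB r1<-Add2 | r0:4,r1:Add2,r2:3,r3:Add1,r4:3,r5:8
c3: issue SUB r1<-Add3 | r0:4,r1:Add3,r2:3,r3:Add1,r4:3,r5:8
c4: CDB Add1=-5; issue MUL r5<-Mul1 | r0:4,r1:Add3,r2:3,r3:-5,r4:3,r5:Mul1
c5: CDB Add2=1; issue ADD r0<-Add1 | r0:Add1,r1:Add3,r2:3,r3:-5,r4:3,r5:Mul1
c6: CDB Add3=5; issue SUB r4<-Add2 | r0:Add1,r1:5,r2:3,r3:-5,r4:Add2,r5:Mul1
c7: issue MUL r5<-Mul2 | r0:Add1,r1:5,r2:3,r3:-5,r4:Add2,r5:Mul2
c8: CDB Mul1=24; issue ADD r5<-Add3 | r0:Add1,r1:5,r2:3,r3:-5,r4:Add2,r5:Add3

STATUS = TAG Add3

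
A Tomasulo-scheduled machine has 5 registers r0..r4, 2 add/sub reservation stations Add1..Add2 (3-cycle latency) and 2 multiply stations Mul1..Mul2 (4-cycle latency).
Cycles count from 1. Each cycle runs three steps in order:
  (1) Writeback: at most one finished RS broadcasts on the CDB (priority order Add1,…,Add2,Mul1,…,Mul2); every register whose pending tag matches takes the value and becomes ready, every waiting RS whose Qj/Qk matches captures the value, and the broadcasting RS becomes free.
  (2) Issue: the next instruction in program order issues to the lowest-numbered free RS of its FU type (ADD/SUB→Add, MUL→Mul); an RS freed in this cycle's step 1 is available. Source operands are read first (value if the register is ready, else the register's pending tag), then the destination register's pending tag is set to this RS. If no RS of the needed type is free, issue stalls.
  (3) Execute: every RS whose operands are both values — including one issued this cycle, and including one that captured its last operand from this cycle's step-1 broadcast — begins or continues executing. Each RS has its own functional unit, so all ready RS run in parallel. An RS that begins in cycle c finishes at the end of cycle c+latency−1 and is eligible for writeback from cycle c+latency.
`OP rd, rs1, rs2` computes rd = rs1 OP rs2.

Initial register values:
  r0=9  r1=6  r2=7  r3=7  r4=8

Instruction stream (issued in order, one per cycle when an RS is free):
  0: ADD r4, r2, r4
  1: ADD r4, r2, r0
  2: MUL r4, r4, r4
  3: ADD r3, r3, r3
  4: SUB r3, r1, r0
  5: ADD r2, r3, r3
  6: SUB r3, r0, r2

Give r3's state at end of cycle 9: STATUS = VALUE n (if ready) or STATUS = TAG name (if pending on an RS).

cycle 1: issue ADD r4<-Add1 // r0:9,r1:6,r2:7,r3:7,r4:Add1
cycle 2: issue ADD r4<-Add2 // r0:9,r1:6,r2:7,r3:7,r4:Add2
cycle 3: issue MUL r4<-Mul1 // r0:9,r1:6,r2:7,r3:7,r4:Mul1
cycle 4: CDB Add1=15; issue ADD r3<-Add1 // r0:9,r1:6,r2:7,r3:Add1,r4:Mul1
cycle 5: CDB Add2=16; issue SUB r3<-Add2 // r0:9,r1:6,r2:7,r3:Add2,r4:Mul1
cycle 6: stall // r0:9,r1:6,r2:7,r3:Add2,r4:Mul1
cycle 7: CDB Add1=14; issue ADD r2<-Add1 // r0:9,r1:6,r2:Add1,r3:Add2,r4:Mul1
cycle 8: CDB Add2=-3; issue SUB r3<-Add2 // r0:9,r1:6,r2:Add1,r3:Add2,r4:Mul1
cycle 9: CDB Mul1=256 // r0:9,r1:6,r2:Add1,r3:Add2,r4:256

STATUS = TAG Add2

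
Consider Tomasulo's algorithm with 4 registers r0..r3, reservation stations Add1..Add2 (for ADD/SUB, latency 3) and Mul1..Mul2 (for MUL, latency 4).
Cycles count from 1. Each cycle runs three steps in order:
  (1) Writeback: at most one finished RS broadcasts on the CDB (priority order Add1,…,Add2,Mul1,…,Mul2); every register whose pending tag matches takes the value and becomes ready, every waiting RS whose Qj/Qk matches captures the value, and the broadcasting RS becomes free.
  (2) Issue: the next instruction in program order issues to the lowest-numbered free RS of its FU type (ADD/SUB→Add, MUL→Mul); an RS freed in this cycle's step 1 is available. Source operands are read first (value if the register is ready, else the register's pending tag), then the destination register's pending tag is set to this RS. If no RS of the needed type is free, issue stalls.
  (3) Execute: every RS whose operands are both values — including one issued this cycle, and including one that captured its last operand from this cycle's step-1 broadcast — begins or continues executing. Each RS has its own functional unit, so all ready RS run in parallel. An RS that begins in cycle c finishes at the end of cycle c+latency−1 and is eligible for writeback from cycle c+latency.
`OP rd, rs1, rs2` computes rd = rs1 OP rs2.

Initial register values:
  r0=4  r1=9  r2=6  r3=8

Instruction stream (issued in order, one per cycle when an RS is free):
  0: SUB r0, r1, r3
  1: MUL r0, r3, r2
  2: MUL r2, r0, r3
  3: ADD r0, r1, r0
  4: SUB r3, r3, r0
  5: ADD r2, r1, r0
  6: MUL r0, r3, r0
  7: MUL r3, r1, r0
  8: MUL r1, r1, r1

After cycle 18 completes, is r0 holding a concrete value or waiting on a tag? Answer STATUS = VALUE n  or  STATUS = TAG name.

STATUS = VALUE -2793

c1: issue SUB r0<-Add1 | r0:Add1,r1:9,r2:6,r3:8
c2: issue MUL r0<-Mul1 | r0:Mul1,r1:9,r2:6,r3:8
c3: issue MUL r2<-Mul2 | r0:Mul1,r1:9,r2:Mul2,r3:8
c4: CDB Add1=1; issue ADD r0<-Add1 | r0:Add1,r1:9,r2:Mul2,r3:8
c5: issue SUB r3<-Add2 | r0:Add1,r1:9,r2:Mul2,r3:Add2
c6: CDB Mul1=48; stall | r0:Add1,r1:9,r2:Mul2,r3:Add2
c7: stall | r0:Add1,r1:9,r2:Mul2,r3:Add2
c8: stall | r0:Add1,r1:9,r2:Mul2,r3:Add2
c9: CDB Add1=57; issue ADD r2<-Add1 | r0:57,r1:9,r2:Add1,r3:Add2
c10: CDB Mul2=384; issue MUL r0<-Mul1 | r0:Mul1,r1:9,r2:Add1,r3:Add2
c11: issue MUL r3<-Mul2 | r0:Mul1,r1:9,r2:Add1,r3:Mul2
c12: CDB Add1=66; stall | r0:Mul1,r1:9,r2:66,r3:Mul2
c13: CDB Add2=-49; stall | r0:Mul1,r1:9,r2:66,r3:Mul2
c14: stall | r0:Mul1,r1:9,r2:66,r3:Mul2
c15: stall | r0:Mul1,r1:9,r2:66,r3:Mul2
c16: stall | r0:Mul1,r1:9,r2:66,r3:Mul2
c17: CDB Mul1=-2793; issue MUL r1<-Mul1 | r0:-2793,r1:Mul1,r2:66,r3:Mul2
c18: - | r0:-2793,r1:Mul1,r2:66,r3:Mul2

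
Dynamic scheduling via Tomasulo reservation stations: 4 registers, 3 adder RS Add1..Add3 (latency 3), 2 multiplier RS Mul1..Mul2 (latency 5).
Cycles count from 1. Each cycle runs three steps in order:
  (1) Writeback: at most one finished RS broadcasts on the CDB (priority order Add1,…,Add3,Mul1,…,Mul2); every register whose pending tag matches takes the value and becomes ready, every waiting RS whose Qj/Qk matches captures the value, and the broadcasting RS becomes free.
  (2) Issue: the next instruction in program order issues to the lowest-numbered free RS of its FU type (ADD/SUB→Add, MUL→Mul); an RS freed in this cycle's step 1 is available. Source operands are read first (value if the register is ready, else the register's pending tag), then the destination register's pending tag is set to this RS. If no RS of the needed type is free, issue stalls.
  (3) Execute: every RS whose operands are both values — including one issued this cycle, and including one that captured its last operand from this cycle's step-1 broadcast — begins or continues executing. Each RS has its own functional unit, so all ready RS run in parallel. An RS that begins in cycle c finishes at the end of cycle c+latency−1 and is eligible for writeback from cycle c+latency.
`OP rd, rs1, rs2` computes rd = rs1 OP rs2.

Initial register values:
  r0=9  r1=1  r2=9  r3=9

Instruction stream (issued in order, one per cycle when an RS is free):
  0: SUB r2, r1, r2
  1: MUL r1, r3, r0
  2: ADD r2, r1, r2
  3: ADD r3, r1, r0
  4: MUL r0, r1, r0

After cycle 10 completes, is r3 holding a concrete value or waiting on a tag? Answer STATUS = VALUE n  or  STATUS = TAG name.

  c1: issue SUB r2<-Add1  regs: r0:9,r1:1,r2:Add1,r3:9
  c2: issue MUL r1<-Mul1  regs: r0:9,r1:Mul1,r2:Add1,r3:9
  c3: issue ADD r2<-Add2  regs: r0:9,r1:Mul1,r2:Add2,r3:9
  c4: CDB Add1=-8; issue ADD r3<-Add1  regs: r0:9,r1:Mul1,r2:Add2,r3:Add1
  c5: issue MUL r0<-Mul2  regs: r0:Mul2,r1:Mul1,r2:Add2,r3:Add1
  c6: -  regs: r0:Mul2,r1:Mul1,r2:Add2,r3:Add1
  c7: CDB Mul1=81  regs: r0:Mul2,r1:81,r2:Add2,r3:Add1
  c8: -  regs: r0:Mul2,r1:81,r2:Add2,r3:Add1
  c9: -  regs: r0:Mul2,r1:81,r2:Add2,r3:Add1
  c10: CDB Add1=90  regs: r0:Mul2,r1:81,r2:Add2,r3:90

STATUS = VALUE 90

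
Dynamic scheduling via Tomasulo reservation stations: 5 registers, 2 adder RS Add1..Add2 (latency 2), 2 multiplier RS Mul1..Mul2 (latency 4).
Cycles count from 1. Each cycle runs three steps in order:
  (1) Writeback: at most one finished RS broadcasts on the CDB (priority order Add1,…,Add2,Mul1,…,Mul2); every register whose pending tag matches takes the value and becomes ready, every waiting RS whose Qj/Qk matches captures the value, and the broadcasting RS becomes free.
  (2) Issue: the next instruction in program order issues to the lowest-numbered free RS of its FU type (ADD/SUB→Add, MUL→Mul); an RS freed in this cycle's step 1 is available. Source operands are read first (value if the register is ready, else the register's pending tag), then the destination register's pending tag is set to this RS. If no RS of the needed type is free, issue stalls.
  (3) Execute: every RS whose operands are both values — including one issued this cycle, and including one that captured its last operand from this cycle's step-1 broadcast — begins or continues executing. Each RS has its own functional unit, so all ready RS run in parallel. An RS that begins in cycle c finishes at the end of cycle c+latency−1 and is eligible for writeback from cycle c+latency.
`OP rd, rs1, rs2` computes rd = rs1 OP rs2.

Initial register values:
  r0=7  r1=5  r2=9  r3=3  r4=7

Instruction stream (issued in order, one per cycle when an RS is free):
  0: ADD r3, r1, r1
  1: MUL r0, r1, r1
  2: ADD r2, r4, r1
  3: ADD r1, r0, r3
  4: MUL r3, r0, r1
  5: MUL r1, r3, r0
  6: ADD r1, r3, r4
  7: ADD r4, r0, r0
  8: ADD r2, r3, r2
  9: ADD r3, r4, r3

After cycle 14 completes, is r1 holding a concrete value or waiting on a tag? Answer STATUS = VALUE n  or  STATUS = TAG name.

cycle 1: issue ADD r3<-Add1 // r0:7,r1:5,r2:9,r3:Add1,r4:7
cycle 2: issue MUL r0<-Mul1 // r0:Mul1,r1:5,r2:9,r3:Add1,r4:7
cycle 3: CDB Add1=10; issue ADD r2<-Add1 // r0:Mul1,r1:5,r2:Add1,r3:10,r4:7
cycle 4: issue ADD r1<-Add2 // r0:Mul1,r1:Add2,r2:Add1,r3:10,r4:7
cycle 5: CDB Add1=12; issue MUL r3<-Mul2 // r0:Mul1,r1:Add2,r2:12,r3:Mul2,r4:7
cycle 6: CDB Mul1=25; issue MUL r1<-Mul1 // r0:25,r1:Mul1,r2:12,r3:Mul2,r4:7
cycle 7: issue ADD r1<-Add1 // r0:25,r1:Add1,r2:12,r3:Mul2,r4:7
cycle 8: CDB Add2=35; issue ADD r4<-Add2 // r0:25,r1:Add1,r2:12,r3:Mul2,r4:Add2
cycle 9: stall // r0:25,r1:Add1,r2:12,r3:Mul2,r4:Add2
cycle 10: CDB Add2=50; issue ADD r2<-Add2 // r0:25,r1:Add1,r2:Add2,r3:Mul2,r4:50
cycle 11: stall // r0:25,r1:Add1,r2:Add2,r3:Mul2,r4:50
cycle 12: CDB Mul2=875; stall // r0:25,r1:Add1,r2:Add2,r3:875,r4:50
cycle 13: stall // r0:25,r1:Add1,r2:Add2,r3:875,r4:50
cycle 14: CDB Add1=882; issue ADD r3<-Add1 // r0:25,r1:882,r2:Add2,r3:Add1,r4:50

STATUS = VALUE 882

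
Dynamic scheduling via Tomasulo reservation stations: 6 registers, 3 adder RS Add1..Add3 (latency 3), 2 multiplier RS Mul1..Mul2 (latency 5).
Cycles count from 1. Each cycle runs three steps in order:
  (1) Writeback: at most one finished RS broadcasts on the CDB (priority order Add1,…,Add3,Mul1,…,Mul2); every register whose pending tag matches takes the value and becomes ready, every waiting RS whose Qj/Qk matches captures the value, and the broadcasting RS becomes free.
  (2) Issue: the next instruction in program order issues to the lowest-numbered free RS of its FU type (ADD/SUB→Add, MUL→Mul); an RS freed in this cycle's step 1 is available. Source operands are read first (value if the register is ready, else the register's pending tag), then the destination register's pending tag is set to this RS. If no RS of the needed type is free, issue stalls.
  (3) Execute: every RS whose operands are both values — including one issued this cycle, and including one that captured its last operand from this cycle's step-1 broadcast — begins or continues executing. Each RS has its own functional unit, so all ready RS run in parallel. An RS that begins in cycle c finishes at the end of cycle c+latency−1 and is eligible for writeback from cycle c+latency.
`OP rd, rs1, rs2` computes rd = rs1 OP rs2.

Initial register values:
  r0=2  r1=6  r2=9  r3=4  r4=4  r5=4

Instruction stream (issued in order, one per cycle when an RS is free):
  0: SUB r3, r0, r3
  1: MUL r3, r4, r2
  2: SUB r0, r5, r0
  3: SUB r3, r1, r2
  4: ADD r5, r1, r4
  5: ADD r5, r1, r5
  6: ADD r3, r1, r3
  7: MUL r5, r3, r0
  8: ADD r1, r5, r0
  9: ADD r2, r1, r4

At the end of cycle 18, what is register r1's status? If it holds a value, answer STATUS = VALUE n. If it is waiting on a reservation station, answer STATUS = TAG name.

  c1: issue SUB r3<-Add1  regs: r0:2,r1:6,r2:9,r3:Add1,r4:4,r5:4
  c2: issue MUL r3<-Mul1  regs: r0:2,r1:6,r2:9,r3:Mul1,r4:4,r5:4
  c3: issue SUB r0<-Add2  regs: r0:Add2,r1:6,r2:9,r3:Mul1,r4:4,r5:4
  c4: CDB Add1=-2; issue SUB r3<-Add1  regs: r0:Add2,r1:6,r2:9,r3:Add1,r4:4,r5:4
  c5: issue ADD r5<-Add3  regs: r0:Add2,r1:6,r2:9,r3:Add1,r4:4,r5:Add3
  c6: CDB Add2=2; issue ADD r5<-Add2  regs: r0:2,r1:6,r2:9,r3:Add1,r4:4,r5:Add2
  c7: CDB Add1=-3; issue ADD r3<-Add1  regs: r0:2,r1:6,r2:9,r3:Add1,r4:4,r5:Add2
  c8: CDB Add3=10; issue MUL r5<-Mul2  regs: r0:2,r1:6,r2:9,r3:Add1,r4:4,r5:Mul2
  c9: CDB Mul1=36; issue ADD r1<-Add3  regs: r0:2,r1:Add3,r2:9,r3:Add1,r4:4,r5:Mul2
  c10: CDB Add1=3; issue ADD r2<-Add1  regs: r0:2,r1:Add3,r2:Add1,r3:3,r4:4,r5:Mul2
  c11: CDB Add2=16  regs: r0:2,r1:Add3,r2:Add1,r3:3,r4:4,r5:Mul2
  c12: -  regs: r0:2,r1:Add3,r2:Add1,r3:3,r4:4,r5:Mul2
  c13: -  regs: r0:2,r1:Add3,r2:Add1,r3:3,r4:4,r5:Mul2
  c14: -  regs: r0:2,r1:Add3,r2:Add1,r3:3,r4:4,r5:Mul2
  c15: CDB Mul2=6  regs: r0:2,r1:Add3,r2:Add1,r3:3,r4:4,r5:6
  c16: -  regs: r0:2,r1:Add3,r2:Add1,r3:3,r4:4,r5:6
  c17: -  regs: r0:2,r1:Add3,r2:Add1,r3:3,r4:4,r5:6
  c18: CDB Add3=8  regs: r0:2,r1:8,r2:Add1,r3:3,r4:4,r5:6

STATUS = VALUE 8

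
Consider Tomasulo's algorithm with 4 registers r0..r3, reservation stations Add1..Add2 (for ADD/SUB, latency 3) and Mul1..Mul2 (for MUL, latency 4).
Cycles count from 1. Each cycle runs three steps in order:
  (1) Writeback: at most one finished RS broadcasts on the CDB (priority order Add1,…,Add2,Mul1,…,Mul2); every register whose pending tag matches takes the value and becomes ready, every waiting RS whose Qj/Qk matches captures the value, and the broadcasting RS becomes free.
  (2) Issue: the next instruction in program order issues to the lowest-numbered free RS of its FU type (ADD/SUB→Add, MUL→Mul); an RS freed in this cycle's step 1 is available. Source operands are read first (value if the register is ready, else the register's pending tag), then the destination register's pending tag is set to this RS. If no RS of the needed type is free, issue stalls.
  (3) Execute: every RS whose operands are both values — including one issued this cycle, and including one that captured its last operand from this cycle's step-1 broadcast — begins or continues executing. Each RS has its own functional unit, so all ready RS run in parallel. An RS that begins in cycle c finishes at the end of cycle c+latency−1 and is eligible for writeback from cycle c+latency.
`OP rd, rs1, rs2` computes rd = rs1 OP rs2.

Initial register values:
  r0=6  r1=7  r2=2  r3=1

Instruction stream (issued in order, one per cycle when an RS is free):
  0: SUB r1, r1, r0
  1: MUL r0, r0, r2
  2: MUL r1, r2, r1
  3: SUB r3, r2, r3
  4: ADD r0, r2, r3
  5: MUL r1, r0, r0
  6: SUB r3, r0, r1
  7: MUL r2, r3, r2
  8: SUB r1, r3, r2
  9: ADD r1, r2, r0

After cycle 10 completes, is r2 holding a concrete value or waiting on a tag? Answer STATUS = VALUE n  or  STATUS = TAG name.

cycle 1: issue SUB r1<-Add1 // r0:6,r1:Add1,r2:2,r3:1
cycle 2: issue MUL r0<-Mul1 // r0:Mul1,r1:Add1,r2:2,r3:1
cycle 3: issue MUL r1<-Mul2 // r0:Mul1,r1:Mul2,r2:2,r3:1
cycle 4: CDB Add1=1; issue SUB r3<-Add1 // r0:Mul1,r1:Mul2,r2:2,r3:Add1
cycle 5: issue ADD r0<-Add2 // r0:Add2,r1:Mul2,r2:2,r3:Add1
cycle 6: CDB Mul1=12; issue MUL r1<-Mul1 // r0:Add2,r1:Mul1,r2:2,r3:Add1
cycle 7: CDB Add1=1; issue SUB r3<-Add1 // r0:Add2,r1:Mul1,r2:2,r3:Add1
cycle 8: CDB Mul2=2; issue MUL r2<-Mul2 // r0:Add2,r1:Mul1,r2:Mul2,r3:Add1
cycle 9: stall // r0:Add2,r1:Mul1,r2:Mul2,r3:Add1
cycle 10: CDB Add2=3; issue SUB r1<-Add2 // r0:3,r1:Add2,r2:Mul2,r3:Add1

STATUS = TAG Mul2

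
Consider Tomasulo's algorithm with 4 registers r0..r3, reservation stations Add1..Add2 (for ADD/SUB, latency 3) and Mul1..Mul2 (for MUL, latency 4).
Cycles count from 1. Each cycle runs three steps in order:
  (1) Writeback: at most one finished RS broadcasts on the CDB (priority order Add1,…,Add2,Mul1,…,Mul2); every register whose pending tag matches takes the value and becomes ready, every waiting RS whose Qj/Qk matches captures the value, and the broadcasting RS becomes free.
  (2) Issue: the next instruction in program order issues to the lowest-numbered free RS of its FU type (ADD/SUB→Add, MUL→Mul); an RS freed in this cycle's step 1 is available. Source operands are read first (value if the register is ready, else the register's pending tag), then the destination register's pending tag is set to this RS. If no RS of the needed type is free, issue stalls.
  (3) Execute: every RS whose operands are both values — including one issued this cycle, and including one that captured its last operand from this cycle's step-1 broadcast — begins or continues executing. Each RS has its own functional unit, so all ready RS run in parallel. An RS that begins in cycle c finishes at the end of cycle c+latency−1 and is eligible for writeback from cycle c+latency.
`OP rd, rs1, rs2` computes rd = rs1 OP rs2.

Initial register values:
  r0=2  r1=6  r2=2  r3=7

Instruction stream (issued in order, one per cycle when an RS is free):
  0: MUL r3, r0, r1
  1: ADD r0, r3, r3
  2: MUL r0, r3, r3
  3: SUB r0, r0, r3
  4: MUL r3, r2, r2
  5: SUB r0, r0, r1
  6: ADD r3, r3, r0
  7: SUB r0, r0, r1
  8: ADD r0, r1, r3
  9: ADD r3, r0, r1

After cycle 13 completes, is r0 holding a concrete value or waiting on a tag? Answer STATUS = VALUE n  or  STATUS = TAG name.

STATUS = TAG Add1

  c1: issue MUL r3<-Mul1  regs: r0:2,r1:6,r2:2,r3:Mul1
  c2: issue ADD r0<-Add1  regs: r0:Add1,r1:6,r2:2,r3:Mul1
  c3: issue MUL r0<-Mul2  regs: r0:Mul2,r1:6,r2:2,r3:Mul1
  c4: issue SUB r0<-Add2  regs: r0:Add2,r1:6,r2:2,r3:Mul1
  c5: CDB Mul1=12; issue MUL r3<-Mul1  regs: r0:Add2,r1:6,r2:2,r3:Mul1
  c6: stall  regs: r0:Add2,r1:6,r2:2,r3:Mul1
  c7: stall  regs: r0:Add2,r1:6,r2:2,r3:Mul1
  c8: CDB Add1=24; issue SUB r0<-Add1  regs: r0:Add1,r1:6,r2:2,r3:Mul1
  c9: CDB Mul1=4; stall  regs: r0:Add1,r1:6,r2:2,r3:4
  c10: CDB Mul2=144; stall  regs: r0:Add1,r1:6,r2:2,r3:4
  c11: stall  regs: r0:Add1,r1:6,r2:2,r3:4
  c12: stall  regs: r0:Add1,r1:6,r2:2,r3:4
  c13: CDB Add2=132; issue ADD r3<-Add2  regs: r0:Add1,r1:6,r2:2,r3:Add2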